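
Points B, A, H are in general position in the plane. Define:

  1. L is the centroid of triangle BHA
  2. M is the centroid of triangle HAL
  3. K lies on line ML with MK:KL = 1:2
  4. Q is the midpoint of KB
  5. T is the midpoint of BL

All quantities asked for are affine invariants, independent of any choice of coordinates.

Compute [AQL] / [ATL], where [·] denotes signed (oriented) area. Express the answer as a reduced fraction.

[AQL]:[ATL] = 7/9

Work in coordinates with B = (0, 0), A = (1, 0), H = (0, 1).
1. L is the centroid of triangle BHA ⇒ L = (1/3, 1/3)
2. M is the centroid of triangle HAL ⇒ M = (4/9, 4/9)
3. K lies on line ML with MK:KL = 1:2 ⇒ K = (11/27, 11/27)
4. Q is the midpoint of KB ⇒ Q = (11/54, 11/54)
5. T is the midpoint of BL ⇒ T = (1/6, 1/6)
2·[AQL] = -7/54, 2·[ATL] = -1/6
[AQL]:[ATL] = -7/54:-1/6 = 7/9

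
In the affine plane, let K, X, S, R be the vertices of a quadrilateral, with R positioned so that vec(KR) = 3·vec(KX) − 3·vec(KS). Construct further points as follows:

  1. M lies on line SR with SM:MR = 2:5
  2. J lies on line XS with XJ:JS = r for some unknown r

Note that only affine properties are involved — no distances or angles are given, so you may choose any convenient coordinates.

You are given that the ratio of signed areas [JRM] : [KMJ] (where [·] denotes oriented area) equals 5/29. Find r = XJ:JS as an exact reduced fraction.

Assign K = (0, 0), X = (1, 0), S = (0, 1), R = (3, -3) — the answer is frame-independent, so this choice is without loss of generality.
1. M lies on line SR with SM:MR = 2:5 ⇒ M = (6/7, -1/7)
2. With XJ:JS = r, write λ = r/(r+1) so J = X + λ·(S−X); J is affine-linear in λ
Every point depending on J is an affine combination of J and λ-independent points, so each such coordinate is linear in λ; the λ² term in each signed area is a multiple of (S−X)×(S−X) = 0, so 2·[JRM] and 2·[KMJ] are each linear in λ. Evaluating at λ=0 and λ=1:
  2·[JRM] = 5/7·λ − 5/7,   2·[KMJ] = 5/7·λ + 1/7
So [JRM]:[KMJ] = (5/7·λ − 5/7) / (5/7·λ + 1/7). Setting this equal to 5/29:
  5/7·λ − 5/7 = 5/29·(5/7·λ + 1/7)  ⇒  λ = 5/4
Then r = λ/(1−λ) = (5/4)/(-1/4) = -5. Check: with r = -5, J = (-1/4, 5/4) and [JRM]:[KMJ] = 5/29 as required.

r = -5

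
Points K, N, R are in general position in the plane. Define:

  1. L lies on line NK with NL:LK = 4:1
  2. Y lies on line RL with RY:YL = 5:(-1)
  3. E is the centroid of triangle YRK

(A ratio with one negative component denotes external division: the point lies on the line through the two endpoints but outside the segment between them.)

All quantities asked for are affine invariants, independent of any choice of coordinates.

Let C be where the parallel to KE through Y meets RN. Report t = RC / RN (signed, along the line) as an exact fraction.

Work in coordinates with K = (0, 0), N = (1, 0), R = (0, 1).
1. L lies on line NK with NL:LK = 4:1 ⇒ L = (1/5, 0)
2. Y lies on line RL with RY:YL = 5:(-1) ⇒ Y = (1/4, -1/4)
3. E is the centroid of triangle YRK ⇒ E = (1/12, 1/4)
through Y parallel to KE: direction (1/12, 1/4); meets RN at C = (1/2, 1/2)
C = R + t·(N−R) with t = 1/2

t = 1/2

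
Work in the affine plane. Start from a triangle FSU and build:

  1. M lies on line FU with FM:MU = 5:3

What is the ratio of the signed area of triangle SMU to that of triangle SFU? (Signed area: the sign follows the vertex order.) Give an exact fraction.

Choose coordinates F = (0, 0), S = (1, 0), U = (0, 1).
1. M lies on line FU with FM:MU = 5:3 ⇒ M = (0, 5/8)
2·[SMU] = -3/8, 2·[SFU] = -1
[SMU]:[SFU] = -3/8:-1 = 3/8

[SMU]:[SFU] = 3/8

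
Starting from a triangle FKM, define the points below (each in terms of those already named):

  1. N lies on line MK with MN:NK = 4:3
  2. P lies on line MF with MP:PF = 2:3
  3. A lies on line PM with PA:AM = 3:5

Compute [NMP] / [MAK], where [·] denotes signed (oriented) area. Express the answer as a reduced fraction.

Set F = (0, 0), K = (1, 0), M = (0, 1); any affine frame gives the same invariant.
1. N lies on line MK with MN:NK = 4:3 ⇒ N = (4/7, 3/7)
2. P lies on line MF with MP:PF = 2:3 ⇒ P = (0, 3/5)
3. A lies on line PM with PA:AM = 3:5 ⇒ A = (0, 3/4)
2·[NMP] = 8/35, 2·[MAK] = 1/4
[NMP]:[MAK] = 8/35:1/4 = 32/35

[NMP]:[MAK] = 32/35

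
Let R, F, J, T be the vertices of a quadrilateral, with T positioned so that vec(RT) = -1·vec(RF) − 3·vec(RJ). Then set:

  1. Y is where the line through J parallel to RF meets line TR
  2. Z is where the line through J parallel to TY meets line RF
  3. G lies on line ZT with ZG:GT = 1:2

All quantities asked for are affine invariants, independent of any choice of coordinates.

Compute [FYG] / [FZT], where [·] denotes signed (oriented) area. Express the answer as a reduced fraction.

Work in coordinates with R = (0, 0), F = (1, 0), J = (0, 1), T = (-1, -3).
1. Y is where the line through J parallel to RF meets line TR ⇒ Y = (1/3, 1)
2. Z is where the line through J parallel to TY meets line RF ⇒ Z = (-1/3, 0)
3. G lies on line ZT with ZG:GT = 1:2 ⇒ G = (-5/9, -1)
2·[FYG] = 20/9, 2·[FZT] = 4
[FYG]:[FZT] = 20/9:4 = 5/9

[FYG]:[FZT] = 5/9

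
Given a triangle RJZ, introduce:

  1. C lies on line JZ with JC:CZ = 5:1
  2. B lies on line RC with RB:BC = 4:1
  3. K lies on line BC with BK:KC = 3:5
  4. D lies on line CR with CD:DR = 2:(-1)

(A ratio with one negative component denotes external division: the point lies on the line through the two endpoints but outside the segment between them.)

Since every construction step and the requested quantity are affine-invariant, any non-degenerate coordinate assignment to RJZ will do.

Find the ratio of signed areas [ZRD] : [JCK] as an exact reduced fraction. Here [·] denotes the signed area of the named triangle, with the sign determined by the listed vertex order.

Set R = (0, 0), J = (1, 0), Z = (0, 1); any affine frame gives the same invariant.
1. C lies on line JZ with JC:CZ = 5:1 ⇒ C = (1/6, 5/6)
2. B lies on line RC with RB:BC = 4:1 ⇒ B = (2/15, 2/3)
3. K lies on line BC with BK:KC = 3:5 ⇒ K = (7/48, 35/48)
4. D lies on line CR with CD:DR = 2:(-1) ⇒ D = (-1/6, -5/6)
2·[ZRD] = -1/6, 2·[JCK] = 5/48
[ZRD]:[JCK] = -1/6:5/48 = -8/5

[ZRD]:[JCK] = -8/5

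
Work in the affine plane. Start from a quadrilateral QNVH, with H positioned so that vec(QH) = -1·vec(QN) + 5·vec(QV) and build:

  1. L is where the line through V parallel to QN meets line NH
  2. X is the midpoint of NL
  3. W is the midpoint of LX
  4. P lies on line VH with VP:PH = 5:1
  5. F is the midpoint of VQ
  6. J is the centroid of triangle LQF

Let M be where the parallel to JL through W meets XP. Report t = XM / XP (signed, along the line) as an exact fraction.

Assign Q = (0, 0), N = (1, 0), V = (0, 1), H = (-1, 5) — the answer is frame-independent, so this choice is without loss of generality.
1. L is where the line through V parallel to QN meets line NH ⇒ L = (3/5, 1)
2. X is the midpoint of NL ⇒ X = (4/5, 1/2)
3. W is the midpoint of LX ⇒ W = (7/10, 3/4)
4. P lies on line VH with VP:PH = 5:1 ⇒ P = (-5/6, 13/3)
5. F is the midpoint of VQ ⇒ F = (0, 1/2)
6. J is the centroid of triangle LQF ⇒ J = (1/5, 1/2)
through W parallel to JL: direction (2/5, 1/2); meets XP at M = (327/470, 35/47)
M = X + t·(P−X) with t = 3/47

t = 3/47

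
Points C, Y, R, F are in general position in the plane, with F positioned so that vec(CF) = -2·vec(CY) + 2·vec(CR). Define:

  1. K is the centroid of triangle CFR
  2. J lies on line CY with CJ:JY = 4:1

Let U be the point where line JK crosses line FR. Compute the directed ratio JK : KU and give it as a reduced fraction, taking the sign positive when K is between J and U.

Work in coordinates with C = (0, 0), Y = (1, 0), R = (0, 1), F = (-2, 2).
1. K is the centroid of triangle CFR ⇒ K = (-2/3, 1)
2. J lies on line CY with CJ:JY = 4:1 ⇒ J = (4/5, 0)
line JK meets FR at U = (-5/2, 9/4)
K = J + t·(U−J) with t = 4/9, so JK:KU = 4/9:5/9

JK:KU = 4/5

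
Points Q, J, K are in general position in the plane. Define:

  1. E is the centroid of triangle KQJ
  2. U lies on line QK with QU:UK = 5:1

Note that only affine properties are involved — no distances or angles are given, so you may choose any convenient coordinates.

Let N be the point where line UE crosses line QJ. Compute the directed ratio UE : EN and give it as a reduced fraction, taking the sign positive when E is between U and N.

Set Q = (0, 0), J = (1, 0), K = (0, 1); any affine frame gives the same invariant.
1. E is the centroid of triangle KQJ ⇒ E = (1/3, 1/3)
2. U lies on line QK with QU:UK = 5:1 ⇒ U = (0, 5/6)
line UE meets QJ at N = (5/9, 0)
E = U + t·(N−U) with t = 3/5, so UE:EN = 3/5:2/5

UE:EN = 3/2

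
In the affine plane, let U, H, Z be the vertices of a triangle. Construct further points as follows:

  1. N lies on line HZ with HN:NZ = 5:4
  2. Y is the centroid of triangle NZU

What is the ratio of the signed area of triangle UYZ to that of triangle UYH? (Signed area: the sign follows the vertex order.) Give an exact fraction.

Work in coordinates with U = (0, 0), H = (1, 0), Z = (0, 1).
1. N lies on line HZ with HN:NZ = 5:4 ⇒ N = (4/9, 5/9)
2. Y is the centroid of triangle NZU ⇒ Y = (4/27, 14/27)
2·[UYZ] = 4/27, 2·[UYH] = -14/27
[UYZ]:[UYH] = 4/27:-14/27 = -2/7

[UYZ]:[UYH] = -2/7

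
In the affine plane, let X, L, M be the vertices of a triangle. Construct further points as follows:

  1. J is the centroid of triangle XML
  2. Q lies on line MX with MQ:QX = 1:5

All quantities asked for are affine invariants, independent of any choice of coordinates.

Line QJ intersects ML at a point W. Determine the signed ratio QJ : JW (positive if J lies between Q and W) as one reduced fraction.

Assign X = (0, 0), L = (1, 0), M = (0, 1) — the answer is frame-independent, so this choice is without loss of generality.
1. J is the centroid of triangle XML ⇒ J = (1/3, 1/3)
2. Q lies on line MX with MQ:QX = 1:5 ⇒ Q = (0, 5/6)
line QJ meets ML at W = (-1/3, 4/3)
J = Q + t·(W−Q) with t = -1, so QJ:JW = -1:2

QJ:JW = -1/2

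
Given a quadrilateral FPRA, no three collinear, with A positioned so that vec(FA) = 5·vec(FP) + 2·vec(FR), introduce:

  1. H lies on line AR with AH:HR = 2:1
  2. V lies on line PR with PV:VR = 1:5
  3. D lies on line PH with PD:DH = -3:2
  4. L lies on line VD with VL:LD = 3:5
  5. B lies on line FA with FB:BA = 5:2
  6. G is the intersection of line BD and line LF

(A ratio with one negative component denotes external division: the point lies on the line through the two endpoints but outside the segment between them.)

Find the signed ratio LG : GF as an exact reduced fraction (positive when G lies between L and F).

Work in coordinates with F = (0, 0), P = (1, 0), R = (0, 1), A = (5, 2).
1. H lies on line AR with AH:HR = 2:1 ⇒ H = (5/3, 4/3)
2. V lies on line PR with PV:VR = 1:5 ⇒ V = (5/6, 1/6)
3. D lies on line PH with PD:DH = -3:2 ⇒ D = (3, 4)
4. L lies on line VD with VL:LD = 3:5 ⇒ L = (79/48, 77/48)
5. B lies on line FA with FB:BA = 5:2 ⇒ B = (25/7, 10/7)
6. G is the intersection of line BD and line LF ⇒ G = (553/173, 539/173)
G = L + t·(F−L) with t = -163/173, so LG:GF = t:(1−t) = -163/173:336/173

LG:GF = -163/336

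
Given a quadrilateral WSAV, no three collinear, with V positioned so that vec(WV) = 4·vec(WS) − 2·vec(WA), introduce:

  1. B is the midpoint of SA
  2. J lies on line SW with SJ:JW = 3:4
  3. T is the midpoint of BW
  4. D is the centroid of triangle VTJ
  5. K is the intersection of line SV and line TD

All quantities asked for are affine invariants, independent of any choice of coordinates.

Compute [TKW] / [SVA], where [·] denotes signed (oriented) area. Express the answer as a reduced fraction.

Choose coordinates W = (0, 0), S = (1, 0), A = (0, 1), V = (4, -2).
1. B is the midpoint of SA ⇒ B = (1/2, 1/2)
2. J lies on line SW with SJ:JW = 3:4 ⇒ J = (4/7, 0)
3. T is the midpoint of BW ⇒ T = (1/4, 1/4)
4. D is the centroid of triangle VTJ ⇒ D = (45/28, -7/12)
5. K is the intersection of line SV and line TD ⇒ K = (5, -8/3)
2·[TKW] = -23/12, 2·[SVA] = 1
[TKW]:[SVA] = -23/12:1 = -23/12

[TKW]:[SVA] = -23/12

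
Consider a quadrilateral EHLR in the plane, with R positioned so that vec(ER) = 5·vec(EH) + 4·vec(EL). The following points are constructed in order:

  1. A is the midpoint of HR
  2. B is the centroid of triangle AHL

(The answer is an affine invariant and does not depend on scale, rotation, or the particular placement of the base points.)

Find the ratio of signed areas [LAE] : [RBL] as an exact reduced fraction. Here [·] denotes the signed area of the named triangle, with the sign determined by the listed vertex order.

Choose coordinates E = (0, 0), H = (1, 0), L = (0, 1), R = (5, 4).
1. A is the midpoint of HR ⇒ A = (3, 2)
2. B is the centroid of triangle AHL ⇒ B = (4/3, 1)
2·[LAE] = -3, 2·[RBL] = -4
[LAE]:[RBL] = -3:-4 = 3/4

[LAE]:[RBL] = 3/4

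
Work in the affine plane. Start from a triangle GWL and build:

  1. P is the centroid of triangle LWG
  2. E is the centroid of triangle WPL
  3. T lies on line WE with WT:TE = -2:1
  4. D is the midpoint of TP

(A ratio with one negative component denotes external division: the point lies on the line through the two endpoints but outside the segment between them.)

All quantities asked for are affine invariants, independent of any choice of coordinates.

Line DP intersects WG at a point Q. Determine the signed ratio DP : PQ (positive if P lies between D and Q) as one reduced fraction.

Assign G = (0, 0), W = (1, 0), L = (0, 1) — the answer is frame-independent, so this choice is without loss of generality.
1. P is the centroid of triangle LWG ⇒ P = (1/3, 1/3)
2. E is the centroid of triangle WPL ⇒ E = (4/9, 4/9)
3. T lies on line WE with WT:TE = -2:1 ⇒ T = (-1/9, 8/9)
4. D is the midpoint of TP ⇒ D = (1/9, 11/18)
line DP meets WG at Q = (3/5, 0)
P = D + t·(Q−D) with t = 5/11, so DP:PQ = 5/11:6/11

DP:PQ = 5/6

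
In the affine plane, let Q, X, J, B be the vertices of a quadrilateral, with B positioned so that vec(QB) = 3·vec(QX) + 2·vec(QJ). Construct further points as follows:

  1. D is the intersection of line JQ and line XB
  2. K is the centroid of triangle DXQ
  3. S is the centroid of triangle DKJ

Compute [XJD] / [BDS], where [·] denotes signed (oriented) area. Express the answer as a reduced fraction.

[XJD]:[BDS] = -6/7

Choose coordinates Q = (0, 0), X = (1, 0), J = (0, 1), B = (3, 2).
1. D is the intersection of line JQ and line XB ⇒ D = (0, -1)
2. K is the centroid of triangle DXQ ⇒ K = (1/3, -1/3)
3. S is the centroid of triangle DKJ ⇒ S = (1/9, -1/9)
2·[XJD] = 2, 2·[BDS] = -7/3
[XJD]:[BDS] = 2:-7/3 = -6/7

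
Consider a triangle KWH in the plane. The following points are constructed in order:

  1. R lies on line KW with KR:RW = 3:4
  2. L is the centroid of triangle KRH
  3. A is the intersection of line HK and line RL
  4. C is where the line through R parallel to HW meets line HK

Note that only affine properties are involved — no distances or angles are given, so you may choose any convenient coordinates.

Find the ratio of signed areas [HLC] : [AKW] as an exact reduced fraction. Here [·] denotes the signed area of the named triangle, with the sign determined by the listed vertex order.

Set K = (0, 0), W = (1, 0), H = (0, 1); any affine frame gives the same invariant.
1. R lies on line KW with KR:RW = 3:4 ⇒ R = (3/7, 0)
2. L is the centroid of triangle KRH ⇒ L = (1/7, 1/3)
3. A is the intersection of line HK and line RL ⇒ A = (0, 1/2)
4. C is where the line through R parallel to HW meets line HK ⇒ C = (0, 3/7)
2·[HLC] = -4/49, 2·[AKW] = 1/2
[HLC]:[AKW] = -4/49:1/2 = -8/49

[HLC]:[AKW] = -8/49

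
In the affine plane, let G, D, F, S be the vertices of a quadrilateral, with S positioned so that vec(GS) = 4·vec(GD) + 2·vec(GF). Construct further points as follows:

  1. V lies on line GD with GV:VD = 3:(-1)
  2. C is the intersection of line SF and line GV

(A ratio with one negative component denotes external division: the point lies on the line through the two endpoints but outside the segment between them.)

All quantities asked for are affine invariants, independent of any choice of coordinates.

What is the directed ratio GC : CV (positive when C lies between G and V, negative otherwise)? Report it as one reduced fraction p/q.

Work in coordinates with G = (0, 0), D = (1, 0), F = (0, 1), S = (4, 2).
1. V lies on line GD with GV:VD = 3:(-1) ⇒ V = (3/2, 0)
2. C is the intersection of line SF and line GV ⇒ C = (-4, 0)
C = G + t·(V−G) with t = -8/3, so GC:CV = t:(1−t) = -8/3:11/3

GC:CV = -8/11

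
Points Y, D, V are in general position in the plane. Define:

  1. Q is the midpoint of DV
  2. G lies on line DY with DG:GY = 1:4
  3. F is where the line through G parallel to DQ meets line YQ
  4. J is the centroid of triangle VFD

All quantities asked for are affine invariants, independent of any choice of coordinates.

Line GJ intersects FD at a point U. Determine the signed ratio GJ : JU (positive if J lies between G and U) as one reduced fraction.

Set Y = (0, 0), D = (1, 0), V = (0, 1); any affine frame gives the same invariant.
1. Q is the midpoint of DV ⇒ Q = (1/2, 1/2)
2. G lies on line DY with DG:GY = 1:4 ⇒ G = (4/5, 0)
3. F is where the line through G parallel to DQ meets line YQ ⇒ F = (2/5, 2/5)
4. J is the centroid of triangle VFD ⇒ J = (7/15, 7/15)
line GJ meets FD at U = (34/55, 14/55)
J = G + t·(U−G) with t = 11/6, so GJ:JU = 11/6:-5/6

GJ:JU = -11/5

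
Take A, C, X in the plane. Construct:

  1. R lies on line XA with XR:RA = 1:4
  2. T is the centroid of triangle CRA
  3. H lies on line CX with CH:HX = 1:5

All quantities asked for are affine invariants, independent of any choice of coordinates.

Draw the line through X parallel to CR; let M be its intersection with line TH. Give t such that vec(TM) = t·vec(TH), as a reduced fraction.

Work in coordinates with A = (0, 0), C = (1, 0), X = (0, 1).
1. R lies on line XA with XR:RA = 1:4 ⇒ R = (0, 4/5)
2. T is the centroid of triangle CRA ⇒ T = (1/3, 4/15)
3. H lies on line CX with CH:HX = 1:5 ⇒ H = (5/6, 1/6)
through X parallel to CR: direction (-1, 4/5); meets TH at M = (10/9, 1/9)
M = T + t·(H−T) with t = 14/9

t = 14/9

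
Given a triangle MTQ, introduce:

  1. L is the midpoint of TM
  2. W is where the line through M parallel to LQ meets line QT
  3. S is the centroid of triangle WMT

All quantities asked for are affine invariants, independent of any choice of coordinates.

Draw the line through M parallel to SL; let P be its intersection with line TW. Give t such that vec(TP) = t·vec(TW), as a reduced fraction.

t = 2

Assign M = (0, 0), T = (1, 0), Q = (0, 1) — the answer is frame-independent, so this choice is without loss of generality.
1. L is the midpoint of TM ⇒ L = (1/2, 0)
2. W is where the line through M parallel to LQ meets line QT ⇒ W = (-1, 2)
3. S is the centroid of triangle WMT ⇒ S = (0, 2/3)
through M parallel to SL: direction (1/2, -2/3); meets TW at P = (-3, 4)
P = T + t·(W−T) with t = 2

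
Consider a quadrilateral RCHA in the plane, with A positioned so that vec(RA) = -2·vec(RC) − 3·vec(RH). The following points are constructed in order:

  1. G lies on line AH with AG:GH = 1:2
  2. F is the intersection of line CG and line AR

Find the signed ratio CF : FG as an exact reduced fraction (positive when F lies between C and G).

CF:FG = 9/2

Choose coordinates R = (0, 0), C = (1, 0), H = (0, 1), A = (-2, -3).
1. G lies on line AH with AG:GH = 1:2 ⇒ G = (-4/3, -5/3)
2. F is the intersection of line CG and line AR ⇒ F = (-10/11, -15/11)
F = C + t·(G−C) with t = 9/11, so CF:FG = t:(1−t) = 9/11:2/11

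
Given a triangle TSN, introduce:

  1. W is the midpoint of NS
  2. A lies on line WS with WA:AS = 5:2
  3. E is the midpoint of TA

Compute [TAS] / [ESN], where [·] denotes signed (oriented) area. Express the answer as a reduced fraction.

[TAS]:[ESN] = -2/7

Assign T = (0, 0), S = (1, 0), N = (0, 1) — the answer is frame-independent, so this choice is without loss of generality.
1. W is the midpoint of NS ⇒ W = (1/2, 1/2)
2. A lies on line WS with WA:AS = 5:2 ⇒ A = (6/7, 1/7)
3. E is the midpoint of TA ⇒ E = (3/7, 1/14)
2·[TAS] = -1/7, 2·[ESN] = 1/2
[TAS]:[ESN] = -1/7:1/2 = -2/7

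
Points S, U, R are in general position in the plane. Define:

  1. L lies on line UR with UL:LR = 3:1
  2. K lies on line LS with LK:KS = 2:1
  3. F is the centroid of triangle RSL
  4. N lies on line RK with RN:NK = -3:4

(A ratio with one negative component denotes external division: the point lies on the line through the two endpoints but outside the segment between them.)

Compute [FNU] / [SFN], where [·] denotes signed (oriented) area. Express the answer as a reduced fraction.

[FNU]:[SFN] = -27/5

Choose coordinates S = (0, 0), U = (1, 0), R = (0, 1).
1. L lies on line UR with UL:LR = 3:1 ⇒ L = (1/4, 3/4)
2. K lies on line LS with LK:KS = 2:1 ⇒ K = (1/12, 1/4)
3. F is the centroid of triangle RSL ⇒ F = (1/12, 7/12)
4. N lies on line RK with RN:NK = -3:4 ⇒ N = (-1/4, 13/4)
2·[FNU] = -9/4, 2·[SFN] = 5/12
[FNU]:[SFN] = -9/4:5/12 = -27/5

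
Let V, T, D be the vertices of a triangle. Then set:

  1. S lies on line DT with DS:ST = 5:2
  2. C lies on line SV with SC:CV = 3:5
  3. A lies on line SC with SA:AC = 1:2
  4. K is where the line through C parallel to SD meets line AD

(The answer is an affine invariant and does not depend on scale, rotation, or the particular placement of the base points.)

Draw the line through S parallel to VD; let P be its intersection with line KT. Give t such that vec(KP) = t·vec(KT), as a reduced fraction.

Choose coordinates V = (0, 0), T = (1, 0), D = (0, 1).
1. S lies on line DT with DS:ST = 5:2 ⇒ S = (5/7, 2/7)
2. C lies on line SV with SC:CV = 3:5 ⇒ C = (25/56, 5/28)
3. A lies on line SC with SA:AC = 1:2 ⇒ A = (5/8, 1/4)
4. K is where the line through C parallel to SD meets line AD ⇒ K = (15/8, -5/4)
through S parallel to VD: direction (0, 1); meets KT at P = (5/7, 20/49)
P = K + t·(T−K) with t = 65/49

t = 65/49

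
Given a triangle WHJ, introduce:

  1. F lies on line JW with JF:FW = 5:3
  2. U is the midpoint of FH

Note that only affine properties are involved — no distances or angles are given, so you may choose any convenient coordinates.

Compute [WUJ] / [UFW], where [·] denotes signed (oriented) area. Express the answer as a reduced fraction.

Choose coordinates W = (0, 0), H = (1, 0), J = (0, 1).
1. F lies on line JW with JF:FW = 5:3 ⇒ F = (0, 3/8)
2. U is the midpoint of FH ⇒ U = (1/2, 3/16)
2·[WUJ] = 1/2, 2·[UFW] = 3/16
[WUJ]:[UFW] = 1/2:3/16 = 8/3

[WUJ]:[UFW] = 8/3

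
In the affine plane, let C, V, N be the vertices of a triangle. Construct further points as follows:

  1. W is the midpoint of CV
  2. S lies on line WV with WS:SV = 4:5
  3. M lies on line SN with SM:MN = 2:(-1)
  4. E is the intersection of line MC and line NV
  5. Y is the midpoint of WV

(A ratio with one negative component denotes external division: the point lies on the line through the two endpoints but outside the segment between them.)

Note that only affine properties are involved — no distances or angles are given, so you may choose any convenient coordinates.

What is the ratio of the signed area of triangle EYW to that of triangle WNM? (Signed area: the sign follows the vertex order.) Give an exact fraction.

[EYW]:[WNM] = -81/46

Set C = (0, 0), V = (1, 0), N = (0, 1); any affine frame gives the same invariant.
1. W is the midpoint of CV ⇒ W = (1/2, 0)
2. S lies on line WV with WS:SV = 4:5 ⇒ S = (13/18, 0)
3. M lies on line SN with SM:MN = 2:(-1) ⇒ M = (-13/18, 2)
4. E is the intersection of line MC and line NV ⇒ E = (-13/23, 36/23)
5. Y is the midpoint of WV ⇒ Y = (3/4, 0)
2·[EYW] = -9/23, 2·[WNM] = 2/9
[EYW]:[WNM] = -9/23:2/9 = -81/46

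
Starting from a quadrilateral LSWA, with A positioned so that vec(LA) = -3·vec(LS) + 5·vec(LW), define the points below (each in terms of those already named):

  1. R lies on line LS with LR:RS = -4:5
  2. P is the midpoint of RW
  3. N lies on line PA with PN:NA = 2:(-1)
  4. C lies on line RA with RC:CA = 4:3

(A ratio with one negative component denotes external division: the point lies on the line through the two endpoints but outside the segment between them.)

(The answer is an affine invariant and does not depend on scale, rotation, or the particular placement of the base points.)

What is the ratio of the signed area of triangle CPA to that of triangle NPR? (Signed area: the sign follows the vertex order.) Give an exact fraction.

[CPA]:[NPR] = -3/14

Work in coordinates with L = (0, 0), S = (1, 0), W = (0, 1), A = (-3, 5).
1. R lies on line LS with LR:RS = -4:5 ⇒ R = (-4, 0)
2. P is the midpoint of RW ⇒ P = (-2, 1/2)
3. N lies on line PA with PN:NA = 2:(-1) ⇒ N = (-4, 19/2)
4. C lies on line RA with RC:CA = 4:3 ⇒ C = (-24/7, 20/7)
2·[CPA] = 57/14, 2·[NPR] = -19
[CPA]:[NPR] = 57/14:-19 = -3/14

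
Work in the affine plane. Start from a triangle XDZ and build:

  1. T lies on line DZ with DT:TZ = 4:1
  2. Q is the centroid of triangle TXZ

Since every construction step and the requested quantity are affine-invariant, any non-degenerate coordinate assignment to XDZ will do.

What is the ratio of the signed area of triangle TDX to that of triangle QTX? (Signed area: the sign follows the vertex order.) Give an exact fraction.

[TDX]:[QTX] = 12

Choose coordinates X = (0, 0), D = (1, 0), Z = (0, 1).
1. T lies on line DZ with DT:TZ = 4:1 ⇒ T = (1/5, 4/5)
2. Q is the centroid of triangle TXZ ⇒ Q = (1/15, 3/5)
2·[TDX] = -4/5, 2·[QTX] = -1/15
[TDX]:[QTX] = -4/5:-1/15 = 12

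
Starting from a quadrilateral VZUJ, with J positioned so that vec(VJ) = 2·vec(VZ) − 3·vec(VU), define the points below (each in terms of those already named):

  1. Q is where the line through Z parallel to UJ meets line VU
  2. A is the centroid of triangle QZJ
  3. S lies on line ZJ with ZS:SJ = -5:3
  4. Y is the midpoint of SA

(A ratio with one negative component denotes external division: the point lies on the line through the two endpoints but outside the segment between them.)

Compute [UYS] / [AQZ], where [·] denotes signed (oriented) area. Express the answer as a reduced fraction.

[UYS]:[AQZ] = 23/4

Set V = (0, 0), Z = (1, 0), U = (0, 1), J = (2, -3); any affine frame gives the same invariant.
1. Q is where the line through Z parallel to UJ meets line VU ⇒ Q = (0, 2)
2. A is the centroid of triangle QZJ ⇒ A = (1, -1/3)
3. S lies on line ZJ with ZS:SJ = -5:3 ⇒ S = (7/2, -15/2)
4. Y is the midpoint of SA ⇒ Y = (9/4, -47/12)
2·[UYS] = -23/12, 2·[AQZ] = -1/3
[UYS]:[AQZ] = -23/12:-1/3 = 23/4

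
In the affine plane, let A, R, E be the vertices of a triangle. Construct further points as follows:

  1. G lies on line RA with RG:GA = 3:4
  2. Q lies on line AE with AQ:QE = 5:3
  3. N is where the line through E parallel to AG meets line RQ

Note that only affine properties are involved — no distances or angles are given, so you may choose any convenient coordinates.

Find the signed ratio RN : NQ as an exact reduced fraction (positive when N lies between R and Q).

Assign A = (0, 0), R = (1, 0), E = (0, 1) — the answer is frame-independent, so this choice is without loss of generality.
1. G lies on line RA with RG:GA = 3:4 ⇒ G = (4/7, 0)
2. Q lies on line AE with AQ:QE = 5:3 ⇒ Q = (0, 5/8)
3. N is where the line through E parallel to AG meets line RQ ⇒ N = (-3/5, 1)
N = R + t·(Q−R) with t = 8/5, so RN:NQ = t:(1−t) = 8/5:-3/5

RN:NQ = -8/3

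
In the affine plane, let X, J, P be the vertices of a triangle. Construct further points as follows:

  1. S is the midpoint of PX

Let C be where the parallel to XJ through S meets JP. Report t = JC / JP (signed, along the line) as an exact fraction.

t = 1/2

Work in coordinates with X = (0, 0), J = (1, 0), P = (0, 1).
1. S is the midpoint of PX ⇒ S = (0, 1/2)
through S parallel to XJ: direction (1, 0); meets JP at C = (1/2, 1/2)
C = J + t·(P−J) with t = 1/2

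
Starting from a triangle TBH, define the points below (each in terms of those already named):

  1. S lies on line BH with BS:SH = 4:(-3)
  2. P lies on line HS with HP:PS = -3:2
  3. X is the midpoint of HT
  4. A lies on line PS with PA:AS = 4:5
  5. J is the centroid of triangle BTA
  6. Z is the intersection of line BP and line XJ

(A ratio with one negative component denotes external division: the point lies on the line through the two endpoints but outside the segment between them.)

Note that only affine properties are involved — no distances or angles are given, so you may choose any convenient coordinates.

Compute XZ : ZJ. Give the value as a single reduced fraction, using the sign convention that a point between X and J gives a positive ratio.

Choose coordinates T = (0, 0), B = (1, 0), H = (0, 1).
1. S lies on line BH with BS:SH = 4:(-3) ⇒ S = (-3, 4)
2. P lies on line HS with HP:PS = -3:2 ⇒ P = (-9, 10)
3. X is the midpoint of HT ⇒ X = (0, 1/2)
4. A lies on line PS with PA:AS = 4:5 ⇒ A = (-19/3, 22/3)
5. J is the centroid of triangle BTA ⇒ J = (-16/9, 22/9)
6. Z is the intersection of line BP and line XJ ⇒ Z = (-16/3, 19/3)
Z = X + t·(J−X) with t = 3, so XZ:ZJ = t:(1−t) = 3:-2

XZ:ZJ = -3/2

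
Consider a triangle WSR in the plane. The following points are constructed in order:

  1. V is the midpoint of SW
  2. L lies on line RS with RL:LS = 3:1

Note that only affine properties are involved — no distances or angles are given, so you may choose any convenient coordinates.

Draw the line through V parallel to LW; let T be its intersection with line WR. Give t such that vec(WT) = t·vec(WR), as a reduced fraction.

Work in coordinates with W = (0, 0), S = (1, 0), R = (0, 1).
1. V is the midpoint of SW ⇒ V = (1/2, 0)
2. L lies on line RS with RL:LS = 3:1 ⇒ L = (3/4, 1/4)
through V parallel to LW: direction (-3/4, -1/4); meets WR at T = (0, -1/6)
T = W + t·(R−W) with t = -1/6

t = -1/6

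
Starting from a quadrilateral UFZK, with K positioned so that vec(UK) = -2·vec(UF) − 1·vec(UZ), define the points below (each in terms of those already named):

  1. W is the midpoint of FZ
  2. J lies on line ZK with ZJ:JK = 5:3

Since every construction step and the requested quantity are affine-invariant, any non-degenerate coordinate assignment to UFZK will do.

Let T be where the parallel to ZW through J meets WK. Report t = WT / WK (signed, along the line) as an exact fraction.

t = 5/8

Choose coordinates U = (0, 0), F = (1, 0), Z = (0, 1), K = (-2, -1).
1. W is the midpoint of FZ ⇒ W = (1/2, 1/2)
2. J lies on line ZK with ZJ:JK = 5:3 ⇒ J = (-5/4, -1/4)
through J parallel to ZW: direction (1/2, -1/2); meets WK at T = (-17/16, -7/16)
T = W + t·(K−W) with t = 5/8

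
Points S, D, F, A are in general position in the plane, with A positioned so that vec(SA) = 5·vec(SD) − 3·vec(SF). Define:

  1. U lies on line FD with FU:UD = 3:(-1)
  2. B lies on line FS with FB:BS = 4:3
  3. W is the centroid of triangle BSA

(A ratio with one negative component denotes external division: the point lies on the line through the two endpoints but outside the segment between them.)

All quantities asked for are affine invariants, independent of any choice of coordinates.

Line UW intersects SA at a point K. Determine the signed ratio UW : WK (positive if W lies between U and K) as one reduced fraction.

UW:WK = 9/5

Work in coordinates with S = (0, 0), D = (1, 0), F = (0, 1), A = (5, -3).
1. U lies on line FD with FU:UD = 3:(-1) ⇒ U = (3/2, -1/2)
2. B lies on line FS with FB:BS = 4:3 ⇒ B = (0, 3/7)
3. W is the centroid of triangle BSA ⇒ W = (5/3, -6/7)
line UW meets SA at K = (95/54, -19/18)
W = U + t·(K−U) with t = 9/14, so UW:WK = 9/14:5/14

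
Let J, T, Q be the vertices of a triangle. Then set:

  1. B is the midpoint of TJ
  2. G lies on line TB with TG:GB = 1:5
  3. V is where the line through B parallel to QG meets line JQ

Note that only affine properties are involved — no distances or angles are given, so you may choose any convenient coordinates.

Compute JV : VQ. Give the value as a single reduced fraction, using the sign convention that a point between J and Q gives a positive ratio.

JV:VQ = 6/5

Work in coordinates with J = (0, 0), T = (1, 0), Q = (0, 1).
1. B is the midpoint of TJ ⇒ B = (1/2, 0)
2. G lies on line TB with TG:GB = 1:5 ⇒ G = (11/12, 0)
3. V is where the line through B parallel to QG meets line JQ ⇒ V = (0, 6/11)
V = J + t·(Q−J) with t = 6/11, so JV:VQ = t:(1−t) = 6/11:5/11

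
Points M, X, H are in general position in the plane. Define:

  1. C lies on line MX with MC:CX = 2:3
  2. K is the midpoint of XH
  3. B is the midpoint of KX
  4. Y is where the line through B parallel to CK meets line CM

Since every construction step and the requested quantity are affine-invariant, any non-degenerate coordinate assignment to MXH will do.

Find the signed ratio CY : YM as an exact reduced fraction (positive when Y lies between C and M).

Assign M = (0, 0), X = (1, 0), H = (0, 1) — the answer is frame-independent, so this choice is without loss of generality.
1. C lies on line MX with MC:CX = 2:3 ⇒ C = (2/5, 0)
2. K is the midpoint of XH ⇒ K = (1/2, 1/2)
3. B is the midpoint of KX ⇒ B = (3/4, 1/4)
4. Y is where the line through B parallel to CK meets line CM ⇒ Y = (7/10, 0)
Y = C + t·(M−C) with t = -3/4, so CY:YM = t:(1−t) = -3/4:7/4

CY:YM = -3/7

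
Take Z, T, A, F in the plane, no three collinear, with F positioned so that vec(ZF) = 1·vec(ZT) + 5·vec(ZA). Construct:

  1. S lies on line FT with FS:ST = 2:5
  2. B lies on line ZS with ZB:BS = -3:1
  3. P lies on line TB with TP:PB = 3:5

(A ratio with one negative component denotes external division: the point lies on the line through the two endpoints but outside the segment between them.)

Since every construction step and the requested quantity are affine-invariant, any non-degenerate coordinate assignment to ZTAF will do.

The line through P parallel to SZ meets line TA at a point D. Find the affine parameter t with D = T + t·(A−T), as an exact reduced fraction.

Work in coordinates with Z = (0, 0), T = (1, 0), A = (0, 1), F = (1, 5).
1. S lies on line FT with FS:ST = 2:5 ⇒ S = (1, 25/7)
2. B lies on line ZS with ZB:BS = -3:1 ⇒ B = (3/2, 75/14)
3. P lies on line TB with TP:PB = 3:5 ⇒ P = (19/16, 225/112)
through P parallel to SZ: direction (-1, -25/7); meets TA at D = (181/256, 75/256)
D = T + t·(A−T) with t = 75/256

t = 75/256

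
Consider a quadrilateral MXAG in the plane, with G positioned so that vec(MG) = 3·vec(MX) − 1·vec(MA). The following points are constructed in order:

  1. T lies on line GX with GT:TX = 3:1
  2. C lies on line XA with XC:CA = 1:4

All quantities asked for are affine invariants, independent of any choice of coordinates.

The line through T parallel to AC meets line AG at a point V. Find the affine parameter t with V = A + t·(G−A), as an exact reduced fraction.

Work in coordinates with M = (0, 0), X = (1, 0), A = (0, 1), G = (3, -1).
1. T lies on line GX with GT:TX = 3:1 ⇒ T = (3/2, -1/4)
2. C lies on line XA with XC:CA = 1:4 ⇒ C = (4/5, 1/5)
through T parallel to AC: direction (4/5, -4/5); meets AG at V = (3/4, 1/2)
V = A + t·(G−A) with t = 1/4

t = 1/4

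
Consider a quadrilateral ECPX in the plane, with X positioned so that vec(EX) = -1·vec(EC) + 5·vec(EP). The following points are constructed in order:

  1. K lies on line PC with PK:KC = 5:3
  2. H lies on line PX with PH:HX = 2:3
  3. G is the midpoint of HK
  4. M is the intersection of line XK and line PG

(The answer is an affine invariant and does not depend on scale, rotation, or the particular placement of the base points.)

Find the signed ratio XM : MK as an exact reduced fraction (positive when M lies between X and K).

Choose coordinates E = (0, 0), C = (1, 0), P = (0, 1), X = (-1, 5).
1. K lies on line PC with PK:KC = 5:3 ⇒ K = (5/8, 3/8)
2. H lies on line PX with PH:HX = 2:3 ⇒ H = (-2/5, 13/5)
3. G is the midpoint of HK ⇒ G = (9/80, 119/80)
4. M is the intersection of line XK and line PG ⇒ M = (9/56, 95/56)
M = X + t·(K−X) with t = 5/7, so XM:MK = t:(1−t) = 5/7:2/7

XM:MK = 5/2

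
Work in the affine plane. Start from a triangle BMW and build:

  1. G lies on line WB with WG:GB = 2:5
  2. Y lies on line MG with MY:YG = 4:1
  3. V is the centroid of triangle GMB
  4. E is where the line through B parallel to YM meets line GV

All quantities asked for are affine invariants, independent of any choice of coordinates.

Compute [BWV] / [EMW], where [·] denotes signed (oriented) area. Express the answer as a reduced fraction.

[BWV]:[EMW] = -7/15

Work in coordinates with B = (0, 0), M = (1, 0), W = (0, 1).
1. G lies on line WB with WG:GB = 2:5 ⇒ G = (0, 5/7)
2. Y lies on line MG with MY:YG = 4:1 ⇒ Y = (1/5, 4/7)
3. V is the centroid of triangle GMB ⇒ V = (1/3, 5/21)
4. E is where the line through B parallel to YM meets line GV ⇒ E = (1, -5/7)
2·[BWV] = -1/3, 2·[EMW] = 5/7
[BWV]:[EMW] = -1/3:5/7 = -7/15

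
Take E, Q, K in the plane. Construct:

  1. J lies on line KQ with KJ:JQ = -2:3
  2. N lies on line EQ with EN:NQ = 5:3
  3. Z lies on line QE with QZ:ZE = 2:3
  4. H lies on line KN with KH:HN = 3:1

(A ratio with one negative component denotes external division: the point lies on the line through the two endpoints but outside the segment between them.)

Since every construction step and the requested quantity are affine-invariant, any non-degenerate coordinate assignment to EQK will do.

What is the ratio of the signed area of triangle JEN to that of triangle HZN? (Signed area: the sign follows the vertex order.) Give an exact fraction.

[JEN]:[HZN] = 300

Work in coordinates with E = (0, 0), Q = (1, 0), K = (0, 1).
1. J lies on line KQ with KJ:JQ = -2:3 ⇒ J = (-2, 3)
2. N lies on line EQ with EN:NQ = 5:3 ⇒ N = (5/8, 0)
3. Z lies on line QE with QZ:ZE = 2:3 ⇒ Z = (3/5, 0)
4. H lies on line KN with KH:HN = 3:1 ⇒ H = (15/32, 1/4)
2·[JEN] = 15/8, 2·[HZN] = 1/160
[JEN]:[HZN] = 15/8:1/160 = 300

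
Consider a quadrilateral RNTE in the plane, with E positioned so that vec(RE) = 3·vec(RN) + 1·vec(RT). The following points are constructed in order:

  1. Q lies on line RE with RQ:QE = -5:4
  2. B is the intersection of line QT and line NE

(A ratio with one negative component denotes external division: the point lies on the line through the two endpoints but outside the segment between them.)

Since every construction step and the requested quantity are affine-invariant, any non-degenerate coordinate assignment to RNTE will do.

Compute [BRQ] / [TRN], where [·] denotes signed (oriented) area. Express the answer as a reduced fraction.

Work in coordinates with R = (0, 0), N = (1, 0), T = (0, 1), E = (3, 1).
1. Q lies on line RE with RQ:QE = -5:4 ⇒ Q = (15, 5)
2. B is the intersection of line QT and line NE ⇒ B = (45/7, 19/7)
2·[BRQ] = 60/7, 2·[TRN] = 1
[BRQ]:[TRN] = 60/7:1 = 60/7

[BRQ]:[TRN] = 60/7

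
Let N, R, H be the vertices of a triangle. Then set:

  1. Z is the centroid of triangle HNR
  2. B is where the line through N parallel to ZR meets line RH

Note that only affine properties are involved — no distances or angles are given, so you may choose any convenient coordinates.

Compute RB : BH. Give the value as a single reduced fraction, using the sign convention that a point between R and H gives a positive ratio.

RB:BH = -1/2

Choose coordinates N = (0, 0), R = (1, 0), H = (0, 1).
1. Z is the centroid of triangle HNR ⇒ Z = (1/3, 1/3)
2. B is where the line through N parallel to ZR meets line RH ⇒ B = (2, -1)
B = R + t·(H−R) with t = -1, so RB:BH = t:(1−t) = -1:2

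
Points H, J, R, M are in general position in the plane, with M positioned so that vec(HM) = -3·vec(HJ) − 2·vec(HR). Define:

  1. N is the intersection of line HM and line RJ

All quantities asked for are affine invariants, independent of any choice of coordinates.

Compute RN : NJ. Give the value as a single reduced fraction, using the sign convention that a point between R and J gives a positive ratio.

Work in coordinates with H = (0, 0), J = (1, 0), R = (0, 1), M = (-3, -2).
1. N is the intersection of line HM and line RJ ⇒ N = (3/5, 2/5)
N = R + t·(J−R) with t = 3/5, so RN:NJ = t:(1−t) = 3/5:2/5

RN:NJ = 3/2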